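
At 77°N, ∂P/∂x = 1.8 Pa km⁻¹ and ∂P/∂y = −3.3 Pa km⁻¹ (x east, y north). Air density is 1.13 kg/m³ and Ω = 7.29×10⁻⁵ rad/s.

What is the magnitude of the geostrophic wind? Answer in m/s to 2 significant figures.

23 m/s

Coriolis parameter at 77°N:
f = 2Ω sin φ = 2 × 7.29×10⁻⁵ × sin 77° = 1.42×10⁻⁴ s⁻¹
Component geostrophic relations (x east, y north):
u_g = −(1/(fρ)) ∂P/∂y,  v_g = (1/(fρ)) ∂P/∂x
u_g = −(−3.3×10⁻³)/(1.42×10⁻⁴ × 1.13) = 20.6 m/s;  v_g = (1.8×10⁻³)/(1.42×10⁻⁴ × 1.13) = 11.2 m/s
|V_g| = √(u_g² + v_g²) = 23.4 m/s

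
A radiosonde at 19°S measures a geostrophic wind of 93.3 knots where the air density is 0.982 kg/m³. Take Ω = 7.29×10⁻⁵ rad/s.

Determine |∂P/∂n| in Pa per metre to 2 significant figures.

2.2×10⁻³ Pa/m

Coriolis parameter at 19°S:
f = 2Ω sin φ = 2 × 7.29×10⁻⁵ × sin 19° = 4.75×10⁻⁵ s⁻¹
Wind speed in SI: 93.3 knots = 48.0 m/s
Geostrophic balance rearranged: |∂P/∂n| = f ρ V_g
|∂P/∂n| = 4.75×10⁻⁵ × 0.982 × 48.0 = 2.24×10⁻³ Pa/m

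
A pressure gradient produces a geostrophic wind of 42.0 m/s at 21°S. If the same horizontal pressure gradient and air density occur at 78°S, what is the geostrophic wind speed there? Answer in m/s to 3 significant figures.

With the same pressure gradient and density, V_g ∝ 1/f ∝ 1/sin φ.
V₂ = V₁ · sin φ₁ / sin φ₂ = 42.0 × sin 21° / sin 78°
V₂ = 42.0 × 0.3584/0.9781 = 15.4 m/s

15.4 m/s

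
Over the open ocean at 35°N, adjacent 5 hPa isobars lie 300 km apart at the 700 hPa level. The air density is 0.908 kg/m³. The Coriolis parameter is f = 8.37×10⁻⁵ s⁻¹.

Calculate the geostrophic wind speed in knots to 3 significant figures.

42.6 knots

Pressure gradient: |∂P/∂n| = 500 Pa / 300000 m = 1.67×10⁻³ Pa/m
Geostrophic balance (pressure-gradient force = Coriolis force):
V_g = (1/(fρ)) |∂P/∂n| = 1.67×10⁻³ / (8.37×10⁻⁵ × 0.908) = 21.9 m/s
Converting: 21.9 m/s × 1.944 = 42.6 knots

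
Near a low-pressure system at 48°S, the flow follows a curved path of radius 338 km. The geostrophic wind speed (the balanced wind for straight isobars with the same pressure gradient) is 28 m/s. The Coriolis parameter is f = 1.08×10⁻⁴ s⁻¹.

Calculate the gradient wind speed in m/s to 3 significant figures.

18.6 m/s

Around a low, centrifugal force acts outward with Coriolis, so pressure-gradient force balances both:
(1/ρ)|∂P/∂n| = fV + V²/R  →  V² + fR·V − fR·V_g = 0
With fR = 1.08×10⁻⁴ × 338×10³ m = 36.5 m/s:
V = [−fR + √((fR)² + 4 fR V_g)]/2 = [−36.5 + √(36.5² + 4×36.5×28)]/2 = 18.6 m/s
Subgeostrophic (V < V_g = 28 m/s), as expected around a low.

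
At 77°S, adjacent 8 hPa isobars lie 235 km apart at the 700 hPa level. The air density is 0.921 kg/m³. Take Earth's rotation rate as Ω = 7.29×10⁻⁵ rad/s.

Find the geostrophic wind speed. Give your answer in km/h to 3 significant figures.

Coriolis parameter at 77°S:
f = 2Ω sin φ = 2 × 7.29×10⁻⁵ × sin 77° = 1.42×10⁻⁴ s⁻¹
Pressure gradient: |∂P/∂n| = 800 Pa / 235000 m = 3.40×10⁻³ Pa/m
Geostrophic balance (pressure-gradient force = Coriolis force):
V_g = (1/(fρ)) |∂P/∂n| = 3.40×10⁻³ / (1.42×10⁻⁴ × 0.921) = 26.0 m/s
Converting: 26.0 m/s × 3.6 = 93.7 km/h

93.7 km/h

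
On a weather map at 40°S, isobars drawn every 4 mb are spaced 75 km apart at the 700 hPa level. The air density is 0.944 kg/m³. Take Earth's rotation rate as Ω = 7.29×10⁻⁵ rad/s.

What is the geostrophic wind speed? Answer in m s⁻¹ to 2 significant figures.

Coriolis parameter at 40°S:
f = 2Ω sin φ = 2 × 7.29×10⁻⁵ × sin 40° = 9.37×10⁻⁵ s⁻¹
Pressure gradient: |∂P/∂n| = 400 Pa / 75000 m = 5.33×10⁻³ Pa/m
Geostrophic balance (pressure-gradient force = Coriolis force):
V_g = (1/(fρ)) |∂P/∂n| = 5.33×10⁻³ / (9.37×10⁻⁵ × 0.944) = 60.3 m/s

60 m s⁻¹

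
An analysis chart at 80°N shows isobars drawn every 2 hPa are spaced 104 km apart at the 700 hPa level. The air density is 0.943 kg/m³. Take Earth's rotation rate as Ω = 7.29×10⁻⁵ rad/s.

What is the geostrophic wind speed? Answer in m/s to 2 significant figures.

14 m/s

Coriolis parameter at 80°N:
f = 2Ω sin φ = 2 × 7.29×10⁻⁵ × sin 80° = 1.44×10⁻⁴ s⁻¹
Pressure gradient: |∂P/∂n| = 200 Pa / 104000 m = 1.92×10⁻³ Pa/m
Geostrophic balance (pressure-gradient force = Coriolis force):
V_g = (1/(fρ)) |∂P/∂n| = 1.92×10⁻³ / (1.44×10⁻⁴ × 0.943) = 14.2 m/s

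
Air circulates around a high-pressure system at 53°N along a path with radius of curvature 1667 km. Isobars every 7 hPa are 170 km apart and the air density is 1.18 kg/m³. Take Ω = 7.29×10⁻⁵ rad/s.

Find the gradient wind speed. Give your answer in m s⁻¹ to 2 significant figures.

Coriolis parameter at 53°N:
f = 2Ω sin φ = 2 × 7.29×10⁻⁵ × sin 53° = 1.16×10⁻⁴ s⁻¹
Pressure gradient: |∂P/∂n| = 700 Pa / 170000 m = 4.12×10⁻³ Pa/m
Geostrophic speed: V_g = |∂P/∂n|/(fρ) = 4.12×10⁻³/(1.16×10⁻⁴ × 1.18) = 30.0 m/s
Around a high, pressure-gradient force acts outward with centrifugal, so Coriolis balances both:
fV = (1/ρ)|∂P/∂n| + V²/R  →  V² − fR·V + fR·V_g = 0
With fR = 1.16×10⁻⁴ × 1667×10³ m = 194 m/s:
V = [fR − √((fR)² − 4 fR V_g)]/2 = [194 − √(194² − 4×194×30)]/2 = 37 m/s
Supergeostrophic (V > V_g = 30 m/s), as expected around a high.

37 m s⁻¹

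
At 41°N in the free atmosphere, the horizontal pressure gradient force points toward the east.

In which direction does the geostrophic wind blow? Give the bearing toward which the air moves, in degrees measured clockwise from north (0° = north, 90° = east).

The pressure-gradient force points toward the east (bearing 090°).
Geostrophic balance: in the Northern Hemisphere the Coriolis force deflects motion to the right, so the geostrophic wind blows 90° to the right of the pressure-gradient force (low pressure on the left).
Rotating 090° by 90° clockwise gives 180° — the wind blows toward the south.

180°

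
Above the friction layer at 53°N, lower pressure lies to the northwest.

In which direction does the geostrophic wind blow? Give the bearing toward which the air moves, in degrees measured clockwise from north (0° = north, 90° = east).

The pressure-gradient force points toward the northwest (bearing 315°).
Geostrophic balance: in the Northern Hemisphere the Coriolis force deflects motion to the right, so the geostrophic wind blows 90° to the right of the pressure-gradient force (low pressure on the left).
Rotating 315° by 90° clockwise gives 045° — the wind blows toward the northeast.

045°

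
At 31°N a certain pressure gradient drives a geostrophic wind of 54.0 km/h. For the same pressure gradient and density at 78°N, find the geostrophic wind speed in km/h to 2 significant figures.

28 km/h

With the same pressure gradient and density, V_g ∝ 1/f ∝ 1/sin φ.
V₂ = V₁ · sin φ₁ / sin φ₂ = 54.0 × sin 31° / sin 78°
V₂ = 54.0 × 0.5150/0.9781 = 28 km/h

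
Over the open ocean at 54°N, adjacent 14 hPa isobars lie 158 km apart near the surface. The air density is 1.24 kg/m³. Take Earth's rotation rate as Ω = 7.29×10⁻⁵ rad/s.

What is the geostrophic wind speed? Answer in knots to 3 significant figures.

118 knots

Coriolis parameter at 54°N:
f = 2Ω sin φ = 2 × 7.29×10⁻⁵ × sin 54° = 1.18×10⁻⁴ s⁻¹
Pressure gradient: |∂P/∂n| = 1400 Pa / 158000 m = 8.86×10⁻³ Pa/m
Geostrophic balance (pressure-gradient force = Coriolis force):
V_g = (1/(fρ)) |∂P/∂n| = 8.86×10⁻³ / (1.18×10⁻⁴ × 1.24) = 60.6 m/s
Converting: 60.6 m/s × 1.944 = 118 knots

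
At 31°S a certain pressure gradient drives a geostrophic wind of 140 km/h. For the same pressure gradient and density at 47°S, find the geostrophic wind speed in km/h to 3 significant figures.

98.6 km/h

With the same pressure gradient and density, V_g ∝ 1/f ∝ 1/sin φ.
V₂ = V₁ · sin φ₁ / sin φ₂ = 140 × sin 31° / sin 47°
V₂ = 140 × 0.5150/0.7314 = 98.6 km/h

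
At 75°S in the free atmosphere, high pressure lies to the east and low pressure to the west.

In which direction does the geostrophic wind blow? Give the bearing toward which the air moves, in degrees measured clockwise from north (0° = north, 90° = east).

180°

The pressure-gradient force points toward the west (bearing 270°).
Geostrophic balance: in the Southern Hemisphere the Coriolis force deflects motion to the left, so the geostrophic wind blows 90° to the left of the pressure-gradient force (low pressure on the right).
Rotating 270° by 90° counterclockwise gives 180° — the wind blows toward the south.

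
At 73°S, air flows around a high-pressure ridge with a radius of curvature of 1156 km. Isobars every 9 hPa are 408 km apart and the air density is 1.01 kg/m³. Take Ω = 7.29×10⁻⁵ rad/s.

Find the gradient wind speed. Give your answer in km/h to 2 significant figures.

63 km/h

Coriolis parameter at 73°S:
f = 2Ω sin φ = 2 × 7.29×10⁻⁵ × sin 73° = 1.39×10⁻⁴ s⁻¹
Pressure gradient: |∂P/∂n| = 900 Pa / 408000 m = 2.21×10⁻³ Pa/m
Geostrophic speed: V_g = |∂P/∂n|/(fρ) = 2.21×10⁻³/(1.39×10⁻⁴ × 1.01) = 15.7 m/s
Around a high, pressure-gradient force acts outward with centrifugal, so Coriolis balances both:
fV = (1/ρ)|∂P/∂n| + V²/R  →  V² − fR·V + fR·V_g = 0
With fR = 1.39×10⁻⁴ × 1156×10³ m = 161 m/s:
V = [fR − √((fR)² − 4 fR V_g)]/2 = [161 − √(161² − 4×161×15.7)]/2 = 17.6 m/s
Supergeostrophic (V > V_g = 15.7 m/s), as expected around a high.
Converting: 17.6 m/s × 3.6 = 63 km/h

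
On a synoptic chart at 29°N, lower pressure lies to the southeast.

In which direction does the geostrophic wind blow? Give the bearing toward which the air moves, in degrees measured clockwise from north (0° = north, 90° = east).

The pressure-gradient force points toward the southeast (bearing 135°).
Geostrophic balance: in the Northern Hemisphere the Coriolis force deflects motion to the right, so the geostrophic wind blows 90° to the right of the pressure-gradient force (low pressure on the left).
Rotating 135° by 90° clockwise gives 225° — the wind blows toward the southwest.

225°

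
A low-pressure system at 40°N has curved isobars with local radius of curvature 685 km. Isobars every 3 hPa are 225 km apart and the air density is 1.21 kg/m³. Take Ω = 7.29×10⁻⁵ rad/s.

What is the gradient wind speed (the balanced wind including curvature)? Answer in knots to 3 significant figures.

19.7 knots

Coriolis parameter at 40°N:
f = 2Ω sin φ = 2 × 7.29×10⁻⁵ × sin 40° = 9.37×10⁻⁵ s⁻¹
Pressure gradient: |∂P/∂n| = 300 Pa / 225000 m = 1.33×10⁻³ Pa/m
Geostrophic speed: V_g = |∂P/∂n|/(fρ) = 1.33×10⁻³/(9.37×10⁻⁵ × 1.21) = 11.8 m/s
Around a low, centrifugal force acts outward with Coriolis, so pressure-gradient force balances both:
(1/ρ)|∂P/∂n| = fV + V²/R  →  V² + fR·V − fR·V_g = 0
With fR = 9.37×10⁻⁵ × 685×10³ m = 64.2 m/s:
V = [−fR + √((fR)² + 4 fR V_g)]/2 = [−64.2 + √(64.2² + 4×64.2×11.8)]/2 = 10.2 m/s
Subgeostrophic (V < V_g = 11.8 m/s), as expected around a low.
Converting: 10.2 m/s × 1.944 = 19.7 knots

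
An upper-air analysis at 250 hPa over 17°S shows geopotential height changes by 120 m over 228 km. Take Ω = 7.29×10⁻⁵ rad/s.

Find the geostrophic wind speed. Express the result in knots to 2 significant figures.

Coriolis parameter at 17°S:
f = 2Ω sin φ = 2 × 7.29×10⁻⁵ × sin 17° = 4.26×10⁻⁵ s⁻¹
Height gradient: |∂Z/∂n| = 120 m / 228000 m = 5.26×10⁻⁴
On a pressure surface, geostrophic balance gives V_g = (g/f)|∂Z/∂n|:
V_g = 9.81 × 5.26×10⁻⁴ / 4.26×10⁻⁵ = 121 m/s
Converting: 121 m/s × 1.944 = 240 knots

240 knots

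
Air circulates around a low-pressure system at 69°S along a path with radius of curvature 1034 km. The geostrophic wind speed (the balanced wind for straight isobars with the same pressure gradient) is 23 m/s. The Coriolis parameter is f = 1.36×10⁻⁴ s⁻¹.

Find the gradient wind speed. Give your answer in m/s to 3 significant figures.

20.1 m/s

Around a low, centrifugal force acts outward with Coriolis, so pressure-gradient force balances both:
(1/ρ)|∂P/∂n| = fV + V²/R  →  V² + fR·V − fR·V_g = 0
With fR = 1.36×10⁻⁴ × 1034×10³ m = 141 m/s:
V = [−fR + √((fR)² + 4 fR V_g)]/2 = [−141 + √(141² + 4×141×23)]/2 = 20.1 m/s
Subgeostrophic (V < V_g = 23 m/s), as expected around a low.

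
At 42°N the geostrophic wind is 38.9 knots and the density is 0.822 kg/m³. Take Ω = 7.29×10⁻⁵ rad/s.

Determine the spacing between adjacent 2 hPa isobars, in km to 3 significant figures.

125 km

Coriolis parameter at 42°N:
f = 2Ω sin φ = 2 × 7.29×10⁻⁵ × sin 42° = 9.76×10⁻⁵ s⁻¹
Wind speed in SI: 38.9 knots = 20.0 m/s
Geostrophic balance rearranged: |∂P/∂n| = f ρ V_g
|∂P/∂n| = 9.76×10⁻⁵ × 0.822 × 20.0 = 1.60×10⁻³ Pa/m
Isobar spacing: Δn = ΔP/|∂P/∂n| = 200 Pa / 1.60×10⁻³ Pa/m = 124624 m ≈ 125 km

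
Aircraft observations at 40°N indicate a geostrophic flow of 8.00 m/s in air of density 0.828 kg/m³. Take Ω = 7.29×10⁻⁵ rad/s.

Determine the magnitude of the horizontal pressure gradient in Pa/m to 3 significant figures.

Coriolis parameter at 40°N:
f = 2Ω sin φ = 2 × 7.29×10⁻⁵ × sin 40° = 9.37×10⁻⁵ s⁻¹
Geostrophic balance rearranged: |∂P/∂n| = f ρ V_g
|∂P/∂n| = 9.37×10⁻⁵ × 0.828 × 8.00 = 6.21×10⁻⁴ Pa/m

6.21×10⁻⁴ Pa/m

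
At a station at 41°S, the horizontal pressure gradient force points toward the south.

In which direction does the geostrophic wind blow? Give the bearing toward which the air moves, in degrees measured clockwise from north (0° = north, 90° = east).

The pressure-gradient force points toward the south (bearing 180°).
Geostrophic balance: in the Southern Hemisphere the Coriolis force deflects motion to the left, so the geostrophic wind blows 90° to the left of the pressure-gradient force (low pressure on the right).
Rotating 180° by 90° counterclockwise gives 090° — the wind blows toward the east.

090°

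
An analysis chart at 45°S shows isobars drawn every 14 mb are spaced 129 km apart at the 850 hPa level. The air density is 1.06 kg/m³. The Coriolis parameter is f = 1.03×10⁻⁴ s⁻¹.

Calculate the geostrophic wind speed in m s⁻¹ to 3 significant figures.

Pressure gradient: |∂P/∂n| = 1400 Pa / 129000 m = 1.09×10⁻² Pa/m
Geostrophic balance (pressure-gradient force = Coriolis force):
V_g = (1/(fρ)) |∂P/∂n| = 1.09×10⁻² / (1.03×10⁻⁴ × 1.06) = 99.4 m/s

99.4 m s⁻¹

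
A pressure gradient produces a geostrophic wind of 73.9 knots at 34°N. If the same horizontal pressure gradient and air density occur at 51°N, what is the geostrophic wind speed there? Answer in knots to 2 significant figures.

53 knots

With the same pressure gradient and density, V_g ∝ 1/f ∝ 1/sin φ.
V₂ = V₁ · sin φ₁ / sin φ₂ = 73.9 × sin 34° / sin 51°
V₂ = 73.9 × 0.5592/0.7771 = 53 knots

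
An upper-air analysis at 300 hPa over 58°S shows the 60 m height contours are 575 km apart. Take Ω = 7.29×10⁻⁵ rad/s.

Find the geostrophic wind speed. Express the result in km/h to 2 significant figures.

30 km/h

Coriolis parameter at 58°S:
f = 2Ω sin φ = 2 × 7.29×10⁻⁵ × sin 58° = 1.24×10⁻⁴ s⁻¹
Height gradient: |∂Z/∂n| = 60 m / 575000 m = 1.04×10⁻⁴
On a pressure surface, geostrophic balance gives V_g = (g/f)|∂Z/∂n|:
V_g = 9.81 × 1.04×10⁻⁴ / 1.24×10⁻⁴ = 8.28 m/s
Converting: 8.28 m/s × 3.6 = 30 km/h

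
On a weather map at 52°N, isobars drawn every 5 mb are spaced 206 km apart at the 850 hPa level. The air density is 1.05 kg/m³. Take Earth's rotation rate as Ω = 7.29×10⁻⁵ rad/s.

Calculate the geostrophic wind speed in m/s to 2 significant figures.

Coriolis parameter at 52°N:
f = 2Ω sin φ = 2 × 7.29×10⁻⁵ × sin 52° = 1.15×10⁻⁴ s⁻¹
Pressure gradient: |∂P/∂n| = 500 Pa / 206000 m = 2.43×10⁻³ Pa/m
Geostrophic balance (pressure-gradient force = Coriolis force):
V_g = (1/(fρ)) |∂P/∂n| = 2.43×10⁻³ / (1.15×10⁻⁴ × 1.05) = 20.1 m/s

20 m/s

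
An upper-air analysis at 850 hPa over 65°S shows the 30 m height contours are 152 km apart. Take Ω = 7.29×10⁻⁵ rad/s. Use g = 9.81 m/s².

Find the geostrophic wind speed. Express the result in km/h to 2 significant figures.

Coriolis parameter at 65°S:
f = 2Ω sin φ = 2 × 7.29×10⁻⁵ × sin 65° = 1.32×10⁻⁴ s⁻¹
Height gradient: |∂Z/∂n| = 30 m / 152000 m = 1.97×10⁻⁴
On a pressure surface, geostrophic balance gives V_g = (g/f)|∂Z/∂n|:
V_g = 9.81 × 1.97×10⁻⁴ / 1.32×10⁻⁴ = 14.7 m/s
Converting: 14.7 m/s × 3.6 = 53 km/h

53 km/h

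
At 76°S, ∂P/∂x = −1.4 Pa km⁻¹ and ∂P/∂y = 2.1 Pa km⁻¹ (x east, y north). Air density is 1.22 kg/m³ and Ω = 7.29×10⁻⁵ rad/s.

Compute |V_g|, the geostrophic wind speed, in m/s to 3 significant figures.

Coriolis parameter at 76°S:
f = 2Ω sin φ = 2 × 7.29×10⁻⁵ × sin 76° = 1.41×10⁻⁴ s⁻¹
In the Southern Hemisphere f is negative: f = −1.41×10⁻⁴ s⁻¹.
Component geostrophic relations (x east, y north):
u_g = −(1/(fρ)) ∂P/∂y,  v_g = (1/(fρ)) ∂P/∂x
u_g = −(2.1×10⁻³)/(−1.41×10⁻⁴ × 1.22) = 12.2 m/s;  v_g = (−1.4×10⁻³)/(−1.41×10⁻⁴ × 1.22) = 8.11 m/s
|V_g| = √(u_g² + v_g²) = 14.6 m/s

14.6 m/s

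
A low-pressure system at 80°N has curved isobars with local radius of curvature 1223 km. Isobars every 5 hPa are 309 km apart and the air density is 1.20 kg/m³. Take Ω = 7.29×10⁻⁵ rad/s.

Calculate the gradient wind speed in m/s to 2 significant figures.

Coriolis parameter at 80°N:
f = 2Ω sin φ = 2 × 7.29×10⁻⁵ × sin 80° = 1.44×10⁻⁴ s⁻¹
Pressure gradient: |∂P/∂n| = 500 Pa / 309000 m = 1.62×10⁻³ Pa/m
Geostrophic speed: V_g = |∂P/∂n|/(fρ) = 1.62×10⁻³/(1.44×10⁻⁴ × 1.20) = 9.39 m/s
Around a low, centrifugal force acts outward with Coriolis, so pressure-gradient force balances both:
(1/ρ)|∂P/∂n| = fV + V²/R  →  V² + fR·V − fR·V_g = 0
With fR = 1.44×10⁻⁴ × 1223×10³ m = 176 m/s:
V = [−fR + √((fR)² + 4 fR V_g)]/2 = [−176 + √(176² + 4×176×9.39)]/2 = 8.94 m/s
Subgeostrophic (V < V_g = 9.39 m/s), as expected around a low.

8.9 m/s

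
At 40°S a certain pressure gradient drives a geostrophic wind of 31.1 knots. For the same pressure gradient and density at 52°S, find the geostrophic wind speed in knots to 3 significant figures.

With the same pressure gradient and density, V_g ∝ 1/f ∝ 1/sin φ.
V₂ = V₁ · sin φ₁ / sin φ₂ = 31.1 × sin 40° / sin 52°
V₂ = 31.1 × 0.6428/0.7880 = 25.4 knots

25.4 knots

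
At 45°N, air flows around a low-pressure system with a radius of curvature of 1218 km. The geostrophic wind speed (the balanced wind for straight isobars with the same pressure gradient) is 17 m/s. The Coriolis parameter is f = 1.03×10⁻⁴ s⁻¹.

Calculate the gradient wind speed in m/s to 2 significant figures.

Around a low, centrifugal force acts outward with Coriolis, so pressure-gradient force balances both:
(1/ρ)|∂P/∂n| = fV + V²/R  →  V² + fR·V − fR·V_g = 0
With fR = 1.03×10⁻⁴ × 1218×10³ m = 125 m/s:
V = [−fR + √((fR)² + 4 fR V_g)]/2 = [−125 + √(125² + 4×125×17)]/2 = 15.2 m/s
Subgeostrophic (V < V_g = 17 m/s), as expected around a low.

15 m/s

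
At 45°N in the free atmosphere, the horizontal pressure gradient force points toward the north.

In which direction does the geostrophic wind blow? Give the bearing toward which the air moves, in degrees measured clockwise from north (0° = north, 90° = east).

The pressure-gradient force points toward the north (bearing 000°).
Geostrophic balance: in the Northern Hemisphere the Coriolis force deflects motion to the right, so the geostrophic wind blows 90° to the right of the pressure-gradient force (low pressure on the left).
Rotating 000° by 90° clockwise gives 090° — the wind blows toward the east.

090°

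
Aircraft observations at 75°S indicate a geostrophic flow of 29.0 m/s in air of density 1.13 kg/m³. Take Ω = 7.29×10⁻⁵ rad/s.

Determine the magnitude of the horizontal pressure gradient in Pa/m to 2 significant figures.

Coriolis parameter at 75°S:
f = 2Ω sin φ = 2 × 7.29×10⁻⁵ × sin 75° = 1.41×10⁻⁴ s⁻¹
Geostrophic balance rearranged: |∂P/∂n| = f ρ V_g
|∂P/∂n| = 1.41×10⁻⁴ × 1.13 × 29.0 = 4.62×10⁻³ Pa/m

4.6×10⁻³ Pa/m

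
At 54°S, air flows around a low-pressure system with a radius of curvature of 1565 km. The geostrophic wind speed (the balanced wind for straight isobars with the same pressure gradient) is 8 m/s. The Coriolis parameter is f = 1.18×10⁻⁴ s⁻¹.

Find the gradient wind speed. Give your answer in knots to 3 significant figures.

Around a low, centrifugal force acts outward with Coriolis, so pressure-gradient force balances both:
(1/ρ)|∂P/∂n| = fV + V²/R  →  V² + fR·V − fR·V_g = 0
With fR = 1.18×10⁻⁴ × 1565×10³ m = 185 m/s:
V = [−fR + √((fR)² + 4 fR V_g)]/2 = [−185 + √(185² + 4×185×8)]/2 = 7.68 m/s
Subgeostrophic (V < V_g = 8 m/s), as expected around a low.
Converting: 7.68 m/s × 1.944 = 14.9 knots

14.9 knots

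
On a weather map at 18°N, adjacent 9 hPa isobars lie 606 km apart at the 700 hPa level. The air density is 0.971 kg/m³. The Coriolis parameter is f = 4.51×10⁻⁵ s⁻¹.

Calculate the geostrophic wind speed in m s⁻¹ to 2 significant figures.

Pressure gradient: |∂P/∂n| = 900 Pa / 606000 m = 1.49×10⁻³ Pa/m
Geostrophic balance (pressure-gradient force = Coriolis force):
V_g = (1/(fρ)) |∂P/∂n| = 1.49×10⁻³ / (4.51×10⁻⁵ × 0.971) = 33.9 m/s

34 m s⁻¹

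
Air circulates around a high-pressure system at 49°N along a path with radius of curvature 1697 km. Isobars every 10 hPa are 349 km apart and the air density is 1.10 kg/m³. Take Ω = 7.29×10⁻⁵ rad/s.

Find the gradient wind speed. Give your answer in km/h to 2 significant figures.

100 km/h

Coriolis parameter at 49°N:
f = 2Ω sin φ = 2 × 7.29×10⁻⁵ × sin 49° = 1.10×10⁻⁴ s⁻¹
Pressure gradient: |∂P/∂n| = 1000 Pa / 349000 m = 2.87×10⁻³ Pa/m
Geostrophic speed: V_g = |∂P/∂n|/(fρ) = 2.87×10⁻³/(1.10×10⁻⁴ × 1.10) = 23.7 m/s
Around a high, pressure-gradient force acts outward with centrifugal, so Coriolis balances both:
fV = (1/ρ)|∂P/∂n| + V²/R  →  V² − fR·V + fR·V_g = 0
With fR = 1.10×10⁻⁴ × 1697×10³ m = 187 m/s:
V = [fR − √((fR)² − 4 fR V_g)]/2 = [187 − √(187² − 4×187×23.7)]/2 = 27.8 m/s
Supergeostrophic (V > V_g = 23.7 m/s), as expected around a high.
Converting: 27.8 m/s × 3.6 = 100 km/h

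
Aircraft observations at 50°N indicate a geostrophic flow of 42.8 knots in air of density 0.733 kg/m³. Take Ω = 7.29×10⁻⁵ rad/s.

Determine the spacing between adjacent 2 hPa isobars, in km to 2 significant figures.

110 km

Coriolis parameter at 50°N:
f = 2Ω sin φ = 2 × 7.29×10⁻⁵ × sin 50° = 1.12×10⁻⁴ s⁻¹
Wind speed in SI: 42.8 knots = 22.0 m/s
Geostrophic balance rearranged: |∂P/∂n| = f ρ V_g
|∂P/∂n| = 1.12×10⁻⁴ × 0.733 × 22.0 = 1.80×10⁻³ Pa/m
Isobar spacing: Δn = ΔP/|∂P/∂n| = 200 Pa / 1.80×10⁻³ Pa/m = 110951 m ≈ 110 km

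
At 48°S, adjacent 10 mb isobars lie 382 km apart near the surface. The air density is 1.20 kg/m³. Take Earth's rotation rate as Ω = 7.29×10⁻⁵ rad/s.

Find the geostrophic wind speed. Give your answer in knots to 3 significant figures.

Coriolis parameter at 48°S:
f = 2Ω sin φ = 2 × 7.29×10⁻⁵ × sin 48° = 1.08×10⁻⁴ s⁻¹
Pressure gradient: |∂P/∂n| = 1000 Pa / 382000 m = 2.62×10⁻³ Pa/m
Geostrophic balance (pressure-gradient force = Coriolis force):
V_g = (1/(fρ)) |∂P/∂n| = 2.62×10⁻³ / (1.08×10⁻⁴ × 1.20) = 20.1 m/s
Converting: 20.1 m/s × 1.944 = 39.1 knots

39.1 knots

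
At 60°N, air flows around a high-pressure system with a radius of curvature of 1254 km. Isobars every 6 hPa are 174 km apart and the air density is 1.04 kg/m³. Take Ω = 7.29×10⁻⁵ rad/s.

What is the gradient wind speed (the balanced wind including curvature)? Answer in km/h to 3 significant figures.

120 km/h

Coriolis parameter at 60°N:
f = 2Ω sin φ = 2 × 7.29×10⁻⁵ × sin 60° = 1.26×10⁻⁴ s⁻¹
Pressure gradient: |∂P/∂n| = 600 Pa / 174000 m = 3.45×10⁻³ Pa/m
Geostrophic speed: V_g = |∂P/∂n|/(fρ) = 3.45×10⁻³/(1.26×10⁻⁴ × 1.04) = 26.3 m/s
Around a high, pressure-gradient force acts outward with centrifugal, so Coriolis balances both:
fV = (1/ρ)|∂P/∂n| + V²/R  →  V² − fR·V + fR·V_g = 0
With fR = 1.26×10⁻⁴ × 1254×10³ m = 158 m/s:
V = [fR − √((fR)² − 4 fR V_g)]/2 = [158 − √(158² − 4×158×26.3)]/2 = 33.2 m/s
Supergeostrophic (V > V_g = 26.3 m/s), as expected around a high.
Converting: 33.2 m/s × 3.6 = 120 km/h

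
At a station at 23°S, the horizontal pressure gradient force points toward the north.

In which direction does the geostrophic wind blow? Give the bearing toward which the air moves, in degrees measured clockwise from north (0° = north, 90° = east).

The pressure-gradient force points toward the north (bearing 000°).
Geostrophic balance: in the Southern Hemisphere the Coriolis force deflects motion to the left, so the geostrophic wind blows 90° to the left of the pressure-gradient force (low pressure on the right).
Rotating 000° by 90° counterclockwise gives 270° — the wind blows toward the west.

270°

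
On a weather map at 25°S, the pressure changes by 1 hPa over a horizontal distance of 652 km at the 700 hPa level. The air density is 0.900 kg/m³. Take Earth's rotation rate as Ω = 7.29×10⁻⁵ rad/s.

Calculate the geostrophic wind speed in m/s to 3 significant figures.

2.77 m/s

Coriolis parameter at 25°S:
f = 2Ω sin φ = 2 × 7.29×10⁻⁵ × sin 25° = 6.16×10⁻⁵ s⁻¹
Pressure gradient: |∂P/∂n| = 100 Pa / 652000 m = 1.53×10⁻⁴ Pa/m
Geostrophic balance (pressure-gradient force = Coriolis force):
V_g = (1/(fρ)) |∂P/∂n| = 1.53×10⁻⁴ / (6.16×10⁻⁵ × 0.900) = 2.77 m/s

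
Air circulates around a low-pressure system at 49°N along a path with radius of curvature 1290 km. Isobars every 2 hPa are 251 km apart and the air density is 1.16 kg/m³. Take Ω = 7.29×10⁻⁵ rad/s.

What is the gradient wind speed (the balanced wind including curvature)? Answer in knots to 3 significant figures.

11.6 knots

Coriolis parameter at 49°N:
f = 2Ω sin φ = 2 × 7.29×10⁻⁵ × sin 49° = 1.10×10⁻⁴ s⁻¹
Pressure gradient: |∂P/∂n| = 200 Pa / 251000 m = 7.97×10⁻⁴ Pa/m
Geostrophic speed: V_g = |∂P/∂n|/(fρ) = 7.97×10⁻⁴/(1.10×10⁻⁴ × 1.16) = 6.24 m/s
Around a low, centrifugal force acts outward with Coriolis, so pressure-gradient force balances both:
(1/ρ)|∂P/∂n| = fV + V²/R  →  V² + fR·V − fR·V_g = 0
With fR = 1.10×10⁻⁴ × 1290×10³ m = 142 m/s:
V = [−fR + √((fR)² + 4 fR V_g)]/2 = [−142 + √(142² + 4×142×6.24)]/2 = 5.99 m/s
Subgeostrophic (V < V_g = 6.24 m/s), as expected around a low.
Converting: 5.99 m/s × 1.944 = 11.6 knots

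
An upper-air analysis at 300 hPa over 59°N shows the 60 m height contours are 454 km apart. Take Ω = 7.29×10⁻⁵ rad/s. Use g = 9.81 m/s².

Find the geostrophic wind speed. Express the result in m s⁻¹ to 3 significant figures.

Coriolis parameter at 59°N:
f = 2Ω sin φ = 2 × 7.29×10⁻⁵ × sin 59° = 1.25×10⁻⁴ s⁻¹
Height gradient: |∂Z/∂n| = 60 m / 454000 m = 1.32×10⁻⁴
On a pressure surface, geostrophic balance gives V_g = (g/f)|∂Z/∂n|:
V_g = 9.81 × 1.32×10⁻⁴ / 1.25×10⁻⁴ = 10.4 m/s

10.4 m s⁻¹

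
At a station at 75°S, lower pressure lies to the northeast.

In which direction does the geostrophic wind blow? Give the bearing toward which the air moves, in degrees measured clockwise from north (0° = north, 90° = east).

315°

The pressure-gradient force points toward the northeast (bearing 045°).
Geostrophic balance: in the Southern Hemisphere the Coriolis force deflects motion to the left, so the geostrophic wind blows 90° to the left of the pressure-gradient force (low pressure on the right).
Rotating 045° by 90° counterclockwise gives 315° — the wind blows toward the northwest.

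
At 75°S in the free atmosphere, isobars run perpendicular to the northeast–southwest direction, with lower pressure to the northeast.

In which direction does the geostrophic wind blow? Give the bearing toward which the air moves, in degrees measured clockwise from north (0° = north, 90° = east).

315°

The pressure-gradient force points toward the northeast (bearing 045°).
Geostrophic balance: in the Southern Hemisphere the Coriolis force deflects motion to the left, so the geostrophic wind blows 90° to the left of the pressure-gradient force (low pressure on the right).
Rotating 045° by 90° counterclockwise gives 315° — the wind blows toward the northwest.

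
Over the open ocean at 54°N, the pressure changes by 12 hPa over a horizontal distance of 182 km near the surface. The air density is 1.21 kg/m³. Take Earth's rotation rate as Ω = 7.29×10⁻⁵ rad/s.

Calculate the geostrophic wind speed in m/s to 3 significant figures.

46.2 m/s

Coriolis parameter at 54°N:
f = 2Ω sin φ = 2 × 7.29×10⁻⁵ × sin 54° = 1.18×10⁻⁴ s⁻¹
Pressure gradient: |∂P/∂n| = 1200 Pa / 182000 m = 6.59×10⁻³ Pa/m
Geostrophic balance (pressure-gradient force = Coriolis force):
V_g = (1/(fρ)) |∂P/∂n| = 6.59×10⁻³ / (1.18×10⁻⁴ × 1.21) = 46.2 m/s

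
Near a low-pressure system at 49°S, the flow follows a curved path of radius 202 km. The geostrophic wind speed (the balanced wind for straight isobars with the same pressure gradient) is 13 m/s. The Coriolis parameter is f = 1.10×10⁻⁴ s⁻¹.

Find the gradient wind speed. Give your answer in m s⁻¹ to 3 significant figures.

9.19 m s⁻¹

Around a low, centrifugal force acts outward with Coriolis, so pressure-gradient force balances both:
(1/ρ)|∂P/∂n| = fV + V²/R  →  V² + fR·V − fR·V_g = 0
With fR = 1.10×10⁻⁴ × 202×10³ m = 22.2 m/s:
V = [−fR + √((fR)² + 4 fR V_g)]/2 = [−22.2 + √(22.2² + 4×22.2×13)]/2 = 9.19 m/s
Subgeostrophic (V < V_g = 13 m/s), as expected around a low.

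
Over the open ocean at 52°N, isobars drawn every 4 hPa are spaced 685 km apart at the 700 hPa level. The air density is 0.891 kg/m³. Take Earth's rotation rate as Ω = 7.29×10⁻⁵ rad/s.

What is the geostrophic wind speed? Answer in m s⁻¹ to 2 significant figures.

5.7 m s⁻¹

Coriolis parameter at 52°N:
f = 2Ω sin φ = 2 × 7.29×10⁻⁵ × sin 52° = 1.15×10⁻⁴ s⁻¹
Pressure gradient: |∂P/∂n| = 400 Pa / 685000 m = 5.84×10⁻⁴ Pa/m
Geostrophic balance (pressure-gradient force = Coriolis force):
V_g = (1/(fρ)) |∂P/∂n| = 5.84×10⁻⁴ / (1.15×10⁻⁴ × 0.891) = 5.70 m/s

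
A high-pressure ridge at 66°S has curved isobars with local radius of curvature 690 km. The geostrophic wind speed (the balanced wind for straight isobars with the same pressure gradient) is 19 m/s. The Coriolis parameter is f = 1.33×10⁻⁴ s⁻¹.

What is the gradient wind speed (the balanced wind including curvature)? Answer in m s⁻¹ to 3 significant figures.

Around a high, pressure-gradient force acts outward with centrifugal, so Coriolis balances both:
fV = (1/ρ)|∂P/∂n| + V²/R  →  V² − fR·V + fR·V_g = 0
With fR = 1.33×10⁻⁴ × 690×10³ m = 91.8 m/s:
V = [fR − √((fR)² − 4 fR V_g)]/2 = [91.8 − √(91.8² − 4×91.8×19)]/2 = 26.9 m/s
Supergeostrophic (V > V_g = 19 m/s), as expected around a high.

26.9 m s⁻¹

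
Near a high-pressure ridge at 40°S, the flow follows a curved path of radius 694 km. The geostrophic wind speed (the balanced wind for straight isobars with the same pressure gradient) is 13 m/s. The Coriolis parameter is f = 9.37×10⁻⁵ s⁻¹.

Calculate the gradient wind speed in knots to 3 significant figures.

Around a high, pressure-gradient force acts outward with centrifugal, so Coriolis balances both:
fV = (1/ρ)|∂P/∂n| + V²/R  →  V² − fR·V + fR·V_g = 0
With fR = 9.37×10⁻⁵ × 694×10³ m = 65.0 m/s:
V = [fR − √((fR)² − 4 fR V_g)]/2 = [65.0 − √(65.0² − 4×65.0×13)]/2 = 18 m/s
Supergeostrophic (V > V_g = 13 m/s), as expected around a high.
Converting: 18 m/s × 1.944 = 34.9 knots

34.9 knots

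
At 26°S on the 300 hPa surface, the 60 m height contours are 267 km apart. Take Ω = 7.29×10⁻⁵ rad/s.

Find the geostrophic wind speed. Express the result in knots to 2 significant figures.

Coriolis parameter at 26°S:
f = 2Ω sin φ = 2 × 7.29×10⁻⁵ × sin 26° = 6.39×10⁻⁵ s⁻¹
Height gradient: |∂Z/∂n| = 60 m / 267000 m = 2.25×10⁻⁴
On a pressure surface, geostrophic balance gives V_g = (g/f)|∂Z/∂n|:
V_g = 9.81 × 2.25×10⁻⁴ / 6.39×10⁻⁵ = 34.5 m/s
Converting: 34.5 m/s × 1.944 = 67 knots

67 knots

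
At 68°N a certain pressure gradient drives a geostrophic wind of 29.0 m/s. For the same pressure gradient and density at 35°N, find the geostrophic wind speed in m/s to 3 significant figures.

With the same pressure gradient and density, V_g ∝ 1/f ∝ 1/sin φ.
V₂ = V₁ · sin φ₁ / sin φ₂ = 29.0 × sin 68° / sin 35°
V₂ = 29.0 × 0.9272/0.5736 = 46.9 m/s

46.9 m/s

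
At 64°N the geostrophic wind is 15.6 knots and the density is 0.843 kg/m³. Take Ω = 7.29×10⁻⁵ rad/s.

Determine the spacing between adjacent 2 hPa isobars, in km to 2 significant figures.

Coriolis parameter at 64°N:
f = 2Ω sin φ = 2 × 7.29×10⁻⁵ × sin 64° = 1.31×10⁻⁴ s⁻¹
Wind speed in SI: 15.6 knots = 8.03 m/s
Geostrophic balance rearranged: |∂P/∂n| = f ρ V_g
|∂P/∂n| = 1.31×10⁻⁴ × 0.843 × 8.03 = 8.87×10⁻⁴ Pa/m
Isobar spacing: Δn = ΔP/|∂P/∂n| = 200 Pa / 8.87×10⁻⁴ Pa/m = 225591 m ≈ 230 km

230 km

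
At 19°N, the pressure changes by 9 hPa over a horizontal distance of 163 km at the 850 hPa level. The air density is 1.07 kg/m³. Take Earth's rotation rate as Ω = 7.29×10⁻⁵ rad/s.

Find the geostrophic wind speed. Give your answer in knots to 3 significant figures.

Coriolis parameter at 19°N:
f = 2Ω sin φ = 2 × 7.29×10⁻⁵ × sin 19° = 4.75×10⁻⁵ s⁻¹
Pressure gradient: |∂P/∂n| = 900 Pa / 163000 m = 5.52×10⁻³ Pa/m
Geostrophic balance (pressure-gradient force = Coriolis force):
V_g = (1/(fρ)) |∂P/∂n| = 5.52×10⁻³ / (4.75×10⁻⁵ × 1.07) = 109 m/s
Converting: 109 m/s × 1.944 = 211 knots

211 knots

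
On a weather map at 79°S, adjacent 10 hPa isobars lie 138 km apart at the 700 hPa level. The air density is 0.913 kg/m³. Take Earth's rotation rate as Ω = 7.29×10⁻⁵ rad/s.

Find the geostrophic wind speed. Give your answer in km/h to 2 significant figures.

Coriolis parameter at 79°S:
f = 2Ω sin φ = 2 × 7.29×10⁻⁵ × sin 79° = 1.43×10⁻⁴ s⁻¹
Pressure gradient: |∂P/∂n| = 1000 Pa / 138000 m = 7.25×10⁻³ Pa/m
Geostrophic balance (pressure-gradient force = Coriolis force):
V_g = (1/(fρ)) |∂P/∂n| = 7.25×10⁻³ / (1.43×10⁻⁴ × 0.913) = 55.5 m/s
Converting: 55.5 m/s × 3.6 = 200 km/h

200 km/h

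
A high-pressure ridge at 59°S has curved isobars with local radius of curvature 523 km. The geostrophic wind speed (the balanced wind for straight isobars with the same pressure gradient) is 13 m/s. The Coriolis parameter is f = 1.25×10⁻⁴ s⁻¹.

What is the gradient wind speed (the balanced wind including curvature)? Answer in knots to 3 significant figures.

Around a high, pressure-gradient force acts outward with centrifugal, so Coriolis balances both:
fV = (1/ρ)|∂P/∂n| + V²/R  →  V² − fR·V + fR·V_g = 0
With fR = 1.25×10⁻⁴ × 523×10³ m = 65.4 m/s:
V = [fR − √((fR)² − 4 fR V_g)]/2 = [65.4 − √(65.4² − 4×65.4×13)]/2 = 17.9 m/s
Supergeostrophic (V > V_g = 13 m/s), as expected around a high.
Converting: 17.9 m/s × 1.944 = 34.8 knots

34.8 knots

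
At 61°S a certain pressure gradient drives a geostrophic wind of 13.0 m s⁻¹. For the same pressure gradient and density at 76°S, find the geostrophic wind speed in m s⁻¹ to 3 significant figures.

With the same pressure gradient and density, V_g ∝ 1/f ∝ 1/sin φ.
V₂ = V₁ · sin φ₁ / sin φ₂ = 13.0 × sin 61° / sin 76°
V₂ = 13.0 × 0.8746/0.9703 = 11.7 m s⁻¹

11.7 m s⁻¹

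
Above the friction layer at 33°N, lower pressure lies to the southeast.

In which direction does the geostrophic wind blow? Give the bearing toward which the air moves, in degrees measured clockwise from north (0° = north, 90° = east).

The pressure-gradient force points toward the southeast (bearing 135°).
Geostrophic balance: in the Northern Hemisphere the Coriolis force deflects motion to the right, so the geostrophic wind blows 90° to the right of the pressure-gradient force (low pressure on the left).
Rotating 135° by 90° clockwise gives 225° — the wind blows toward the southwest.

225°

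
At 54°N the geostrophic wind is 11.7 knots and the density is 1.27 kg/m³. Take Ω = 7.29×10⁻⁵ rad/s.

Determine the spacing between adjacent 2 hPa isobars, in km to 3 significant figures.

Coriolis parameter at 54°N:
f = 2Ω sin φ = 2 × 7.29×10⁻⁵ × sin 54° = 1.18×10⁻⁴ s⁻¹
Wind speed in SI: 11.7 knots = 6.02 m/s
Geostrophic balance rearranged: |∂P/∂n| = f ρ V_g
|∂P/∂n| = 1.18×10⁻⁴ × 1.27 × 6.02 = 9.02×10⁻⁴ Pa/m
Isobar spacing: Δn = ΔP/|∂P/∂n| = 200 Pa / 9.02×10⁻⁴ Pa/m = 221813 m ≈ 222 km

222 km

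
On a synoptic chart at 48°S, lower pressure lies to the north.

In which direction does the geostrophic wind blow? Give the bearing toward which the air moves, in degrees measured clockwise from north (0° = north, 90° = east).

The pressure-gradient force points toward the north (bearing 000°).
Geostrophic balance: in the Southern Hemisphere the Coriolis force deflects motion to the left, so the geostrophic wind blows 90° to the left of the pressure-gradient force (low pressure on the right).
Rotating 000° by 90° counterclockwise gives 270° — the wind blows toward the west.

270°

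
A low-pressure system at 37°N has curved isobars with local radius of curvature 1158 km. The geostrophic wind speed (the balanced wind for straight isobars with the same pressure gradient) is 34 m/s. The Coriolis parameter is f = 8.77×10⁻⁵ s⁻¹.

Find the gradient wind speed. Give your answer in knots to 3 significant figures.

Around a low, centrifugal force acts outward with Coriolis, so pressure-gradient force balances both:
(1/ρ)|∂P/∂n| = fV + V²/R  →  V² + fR·V − fR·V_g = 0
With fR = 8.77×10⁻⁵ × 1158×10³ m = 102 m/s:
V = [−fR + √((fR)² + 4 fR V_g)]/2 = [−102 + √(102² + 4×102×34)]/2 = 26.9 m/s
Subgeostrophic (V < V_g = 34 m/s), as expected around a low.
Converting: 26.9 m/s × 1.944 = 52.3 knots

52.3 knots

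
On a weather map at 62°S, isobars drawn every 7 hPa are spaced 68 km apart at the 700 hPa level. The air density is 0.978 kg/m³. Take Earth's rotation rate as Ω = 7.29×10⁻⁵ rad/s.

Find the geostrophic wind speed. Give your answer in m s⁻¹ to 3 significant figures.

Coriolis parameter at 62°S:
f = 2Ω sin φ = 2 × 7.29×10⁻⁵ × sin 62° = 1.29×10⁻⁴ s⁻¹
Pressure gradient: |∂P/∂n| = 700 Pa / 68000 m = 1.03×10⁻² Pa/m
Geostrophic balance (pressure-gradient force = Coriolis force):
V_g = (1/(fρ)) |∂P/∂n| = 1.03×10⁻² / (1.29×10⁻⁴ × 0.978) = 81.8 m/s

81.8 m s⁻¹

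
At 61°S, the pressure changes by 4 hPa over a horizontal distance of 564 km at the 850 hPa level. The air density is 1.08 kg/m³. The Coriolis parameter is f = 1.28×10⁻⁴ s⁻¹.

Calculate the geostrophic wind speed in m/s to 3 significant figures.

5.13 m/s

Pressure gradient: |∂P/∂n| = 400 Pa / 564000 m = 7.09×10⁻⁴ Pa/m
Geostrophic balance (pressure-gradient force = Coriolis force):
V_g = (1/(fρ)) |∂P/∂n| = 7.09×10⁻⁴ / (1.28×10⁻⁴ × 1.08) = 5.13 m/s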